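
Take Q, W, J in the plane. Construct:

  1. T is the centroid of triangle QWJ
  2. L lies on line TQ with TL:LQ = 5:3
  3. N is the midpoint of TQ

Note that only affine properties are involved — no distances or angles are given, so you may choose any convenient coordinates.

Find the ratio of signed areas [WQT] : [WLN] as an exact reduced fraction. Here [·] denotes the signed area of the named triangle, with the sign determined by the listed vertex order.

Work in coordinates with Q = (0, 0), W = (1, 0), J = (0, 1).
1. T is the centroid of triangle QWJ ⇒ T = (1/3, 1/3)
2. L lies on line TQ with TL:LQ = 5:3 ⇒ L = (1/8, 1/8)
3. N is the midpoint of TQ ⇒ N = (1/6, 1/6)
2·[WQT] = -1/3, 2·[WLN] = -1/24
[WQT]:[WLN] = -1/3:-1/24 = 8

[WQT]:[WLN] = 8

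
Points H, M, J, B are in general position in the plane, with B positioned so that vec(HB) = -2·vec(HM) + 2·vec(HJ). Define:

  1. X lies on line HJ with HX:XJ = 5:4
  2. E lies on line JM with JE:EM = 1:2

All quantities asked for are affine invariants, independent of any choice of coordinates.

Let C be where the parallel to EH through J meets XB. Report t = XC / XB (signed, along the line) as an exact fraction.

Choose coordinates H = (0, 0), M = (1, 0), J = (0, 1), B = (-2, 2).
1. X lies on line HJ with HX:XJ = 5:4 ⇒ X = (0, 5/9)
2. E lies on line JM with JE:EM = 1:2 ⇒ E = (1/3, 2/3)
through J parallel to EH: direction (-1/3, -2/3); meets XB at C = (-8/49, 33/49)
C = X + t·(B−X) with t = 4/49

t = 4/49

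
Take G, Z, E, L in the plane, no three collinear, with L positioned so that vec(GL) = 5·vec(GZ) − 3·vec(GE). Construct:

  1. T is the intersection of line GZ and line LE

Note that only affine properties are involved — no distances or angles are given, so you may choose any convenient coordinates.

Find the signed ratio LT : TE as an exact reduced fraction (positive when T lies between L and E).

Assign G = (0, 0), Z = (1, 0), E = (0, 1), L = (5, -3) — the answer is frame-independent, so this choice is without loss of generality.
1. T is the intersection of line GZ and line LE ⇒ T = (5/4, 0)
T = L + t·(E−L) with t = 3/4, so LT:TE = t:(1−t) = 3/4:1/4

LT:TE = 3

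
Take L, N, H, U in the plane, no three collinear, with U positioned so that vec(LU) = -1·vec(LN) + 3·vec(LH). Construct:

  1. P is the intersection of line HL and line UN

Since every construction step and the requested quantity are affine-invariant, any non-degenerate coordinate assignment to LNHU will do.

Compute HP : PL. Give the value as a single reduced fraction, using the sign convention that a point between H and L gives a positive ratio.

HP:PL = -1/3

Choose coordinates L = (0, 0), N = (1, 0), H = (0, 1), U = (-1, 3).
1. P is the intersection of line HL and line UN ⇒ P = (0, 3/2)
P = H + t·(L−H) with t = -1/2, so HP:PL = t:(1−t) = -1/2:3/2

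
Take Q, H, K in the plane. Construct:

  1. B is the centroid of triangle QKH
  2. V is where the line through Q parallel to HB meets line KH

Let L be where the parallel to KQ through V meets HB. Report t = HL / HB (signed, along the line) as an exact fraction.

t = -3/2

Choose coordinates Q = (0, 0), H = (1, 0), K = (0, 1).
1. B is the centroid of triangle QKH ⇒ B = (1/3, 1/3)
2. V is where the line through Q parallel to HB meets line KH ⇒ V = (2, -1)
through V parallel to KQ: direction (0, -1); meets HB at L = (2, -1/2)
L = H + t·(B−H) with t = -3/2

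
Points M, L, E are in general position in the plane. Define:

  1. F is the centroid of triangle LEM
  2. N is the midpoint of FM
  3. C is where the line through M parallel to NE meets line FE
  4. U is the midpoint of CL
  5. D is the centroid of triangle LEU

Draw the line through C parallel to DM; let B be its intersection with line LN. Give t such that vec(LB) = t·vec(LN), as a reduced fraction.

Choose coordinates M = (0, 0), L = (1, 0), E = (0, 1).
1. F is the centroid of triangle LEM ⇒ F = (1/3, 1/3)
2. N is the midpoint of FM ⇒ N = (1/6, 1/6)
3. C is where the line through M parallel to NE meets line FE ⇒ C = (-1/3, 5/3)
4. U is the midpoint of CL ⇒ U = (1/3, 5/6)
5. D is the centroid of triangle LEU ⇒ D = (4/9, 11/18)
through C parallel to DM: direction (-4/9, -11/18); meets LN at B = (-11/9, 4/9)
B = L + t·(N−L) with t = 8/3

t = 8/3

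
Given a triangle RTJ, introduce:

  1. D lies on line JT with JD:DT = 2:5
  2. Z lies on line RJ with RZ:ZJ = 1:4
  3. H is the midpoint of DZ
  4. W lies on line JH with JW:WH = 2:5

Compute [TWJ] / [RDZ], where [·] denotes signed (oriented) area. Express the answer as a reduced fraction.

[TWJ]:[RDZ] = -2

Work in coordinates with R = (0, 0), T = (1, 0), J = (0, 1).
1. D lies on line JT with JD:DT = 2:5 ⇒ D = (2/7, 5/7)
2. Z lies on line RJ with RZ:ZJ = 1:4 ⇒ Z = (0, 1/5)
3. H is the midpoint of DZ ⇒ H = (1/7, 16/35)
4. W lies on line JH with JW:WH = 2:5 ⇒ W = (2/49, 207/245)
2·[TWJ] = -4/35, 2·[RDZ] = 2/35
[TWJ]:[RDZ] = -4/35:2/35 = -2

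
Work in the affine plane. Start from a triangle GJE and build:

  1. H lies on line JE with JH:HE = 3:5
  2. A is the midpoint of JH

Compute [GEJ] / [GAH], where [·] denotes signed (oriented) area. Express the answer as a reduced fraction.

Set G = (0, 0), J = (1, 0), E = (0, 1); any affine frame gives the same invariant.
1. H lies on line JE with JH:HE = 3:5 ⇒ H = (5/8, 3/8)
2. A is the midpoint of JH ⇒ A = (13/16, 3/16)
2·[GEJ] = -1, 2·[GAH] = 3/16
[GEJ]:[GAH] = -1:3/16 = -16/3

[GEJ]:[GAH] = -16/3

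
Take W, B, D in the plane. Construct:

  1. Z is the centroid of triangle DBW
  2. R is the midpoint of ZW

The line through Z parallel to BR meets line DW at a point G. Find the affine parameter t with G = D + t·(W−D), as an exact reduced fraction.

t = 3/5

Choose coordinates W = (0, 0), B = (1, 0), D = (0, 1).
1. Z is the centroid of triangle DBW ⇒ Z = (1/3, 1/3)
2. R is the midpoint of ZW ⇒ R = (1/6, 1/6)
through Z parallel to BR: direction (-5/6, 1/6); meets DW at G = (0, 2/5)
G = D + t·(W−D) with t = 3/5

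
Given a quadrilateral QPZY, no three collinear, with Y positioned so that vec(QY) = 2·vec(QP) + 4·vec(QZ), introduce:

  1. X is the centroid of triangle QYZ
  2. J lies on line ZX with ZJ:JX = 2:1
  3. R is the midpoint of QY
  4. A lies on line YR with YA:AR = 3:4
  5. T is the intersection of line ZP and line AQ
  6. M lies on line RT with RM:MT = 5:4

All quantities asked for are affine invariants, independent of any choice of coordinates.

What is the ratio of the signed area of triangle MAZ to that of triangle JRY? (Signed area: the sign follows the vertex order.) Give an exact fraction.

[MAZ]:[JRY] = 178/105

Assign Q = (0, 0), P = (1, 0), Z = (0, 1), Y = (2, 4) — the answer is frame-independent, so this choice is without loss of generality.
1. X is the centroid of triangle QYZ ⇒ X = (2/3, 5/3)
2. J lies on line ZX with ZJ:JX = 2:1 ⇒ J = (4/9, 13/9)
3. R is the midpoint of QY ⇒ R = (1, 2)
4. A lies on line YR with YA:AR = 3:4 ⇒ A = (11/7, 22/7)
5. T is the intersection of line ZP and line AQ ⇒ T = (1/3, 2/3)
6. M lies on line RT with RM:MT = 5:4 ⇒ M = (17/27, 34/27)
2·[MAZ] = 178/189, 2·[JRY] = 5/9
[MAZ]:[JRY] = 178/189:5/9 = 178/105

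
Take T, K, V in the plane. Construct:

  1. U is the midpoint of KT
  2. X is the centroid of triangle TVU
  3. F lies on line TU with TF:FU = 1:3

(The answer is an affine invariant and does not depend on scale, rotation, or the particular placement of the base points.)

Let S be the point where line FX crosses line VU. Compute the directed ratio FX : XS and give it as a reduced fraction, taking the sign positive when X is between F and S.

Assign T = (0, 0), K = (1, 0), V = (0, 1) — the answer is frame-independent, so this choice is without loss of generality.
1. U is the midpoint of KT ⇒ U = (1/2, 0)
2. X is the centroid of triangle TVU ⇒ X = (1/6, 1/3)
3. F lies on line TU with TF:FU = 1:3 ⇒ F = (1/8, 0)
line FX meets VU at S = (1/5, 3/5)
X = F + t·(S−F) with t = 5/9, so FX:XS = 5/9:4/9

FX:XS = 5/4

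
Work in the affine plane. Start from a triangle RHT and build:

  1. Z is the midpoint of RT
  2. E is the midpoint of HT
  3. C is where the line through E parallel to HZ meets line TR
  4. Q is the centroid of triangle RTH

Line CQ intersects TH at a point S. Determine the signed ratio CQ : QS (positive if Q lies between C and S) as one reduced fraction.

CQ:QS = -1/4

Assign R = (0, 0), H = (1, 0), T = (0, 1) — the answer is frame-independent, so this choice is without loss of generality.
1. Z is the midpoint of RT ⇒ Z = (0, 1/2)
2. E is the midpoint of HT ⇒ E = (1/2, 1/2)
3. C is where the line through E parallel to HZ meets line TR ⇒ C = (0, 3/4)
4. Q is the centroid of triangle RTH ⇒ Q = (1/3, 1/3)
line CQ meets TH at S = (-1, 2)
Q = C + t·(S−C) with t = -1/3, so CQ:QS = -1/3:4/3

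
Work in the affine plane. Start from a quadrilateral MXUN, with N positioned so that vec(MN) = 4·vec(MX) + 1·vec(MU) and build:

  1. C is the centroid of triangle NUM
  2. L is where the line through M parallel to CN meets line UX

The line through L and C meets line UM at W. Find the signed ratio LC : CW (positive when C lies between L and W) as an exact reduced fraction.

LC:CW = -1/3

Choose coordinates M = (0, 0), X = (1, 0), U = (0, 1), N = (4, 1).
1. C is the centroid of triangle NUM ⇒ C = (4/3, 2/3)
2. L is where the line through M parallel to CN meets line UX ⇒ L = (8/9, 1/9)
line LC meets UM at W = (0, -1)
C = L + t·(W−L) with t = -1/2, so LC:CW = -1/2:3/2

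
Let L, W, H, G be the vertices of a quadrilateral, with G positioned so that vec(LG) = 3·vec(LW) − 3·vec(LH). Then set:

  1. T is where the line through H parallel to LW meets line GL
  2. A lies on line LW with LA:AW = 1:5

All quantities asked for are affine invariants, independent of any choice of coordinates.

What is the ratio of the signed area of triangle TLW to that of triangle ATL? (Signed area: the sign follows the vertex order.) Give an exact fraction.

Choose coordinates L = (0, 0), W = (1, 0), H = (0, 1), G = (3, -3).
1. T is where the line through H parallel to LW meets line GL ⇒ T = (-1, 1)
2. A lies on line LW with LA:AW = 1:5 ⇒ A = (1/6, 0)
2·[TLW] = 1, 2·[ATL] = 1/6
[TLW]:[ATL] = 1:1/6 = 6

[TLW]:[ATL] = 6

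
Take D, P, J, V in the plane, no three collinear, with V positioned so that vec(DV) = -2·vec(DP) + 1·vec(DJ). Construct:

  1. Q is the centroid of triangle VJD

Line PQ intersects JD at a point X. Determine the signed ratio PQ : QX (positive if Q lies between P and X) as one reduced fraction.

PQ:QX = -5/2

Choose coordinates D = (0, 0), P = (1, 0), J = (0, 1), V = (-2, 1).
1. Q is the centroid of triangle VJD ⇒ Q = (-2/3, 2/3)
line PQ meets JD at X = (0, 2/5)
Q = P + t·(X−P) with t = 5/3, so PQ:QX = 5/3:-2/3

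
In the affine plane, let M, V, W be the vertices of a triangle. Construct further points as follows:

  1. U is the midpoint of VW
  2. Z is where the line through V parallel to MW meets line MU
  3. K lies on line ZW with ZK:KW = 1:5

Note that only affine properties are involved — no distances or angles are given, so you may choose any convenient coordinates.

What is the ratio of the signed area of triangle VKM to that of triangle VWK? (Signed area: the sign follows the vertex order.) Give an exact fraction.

Work in coordinates with M = (0, 0), V = (1, 0), W = (0, 1).
1. U is the midpoint of VW ⇒ U = (1/2, 1/2)
2. Z is where the line through V parallel to MW meets line MU ⇒ Z = (1, 1)
3. K lies on line ZW with ZK:KW = 1:5 ⇒ K = (5/6, 1)
2·[VKM] = 1, 2·[VWK] = -5/6
[VKM]:[VWK] = 1:-5/6 = -6/5

[VKM]:[VWK] = -6/5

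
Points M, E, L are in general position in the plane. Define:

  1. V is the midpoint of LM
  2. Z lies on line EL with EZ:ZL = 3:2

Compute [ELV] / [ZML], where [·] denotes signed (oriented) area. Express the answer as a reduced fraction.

[ELV]:[ZML] = -5/4

Choose coordinates M = (0, 0), E = (1, 0), L = (0, 1).
1. V is the midpoint of LM ⇒ V = (0, 1/2)
2. Z lies on line EL with EZ:ZL = 3:2 ⇒ Z = (2/5, 3/5)
2·[ELV] = 1/2, 2·[ZML] = -2/5
[ELV]:[ZML] = 1/2:-2/5 = -5/4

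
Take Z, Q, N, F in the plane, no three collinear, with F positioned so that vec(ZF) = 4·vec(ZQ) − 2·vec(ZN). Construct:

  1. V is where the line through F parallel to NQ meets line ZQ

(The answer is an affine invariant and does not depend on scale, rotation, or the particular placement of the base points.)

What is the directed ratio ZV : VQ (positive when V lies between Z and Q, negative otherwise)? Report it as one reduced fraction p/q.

ZV:VQ = -2

Assign Z = (0, 0), Q = (1, 0), N = (0, 1), F = (4, -2) — the answer is frame-independent, so this choice is without loss of generality.
1. V is where the line through F parallel to NQ meets line ZQ ⇒ V = (2, 0)
V = Z + t·(Q−Z) with t = 2, so ZV:VQ = t:(1−t) = 2:-1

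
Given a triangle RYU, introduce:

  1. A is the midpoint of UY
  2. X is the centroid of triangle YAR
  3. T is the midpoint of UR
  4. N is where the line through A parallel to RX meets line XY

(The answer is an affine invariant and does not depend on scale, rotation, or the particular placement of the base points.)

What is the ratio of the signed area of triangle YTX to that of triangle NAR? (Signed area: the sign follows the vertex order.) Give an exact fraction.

[YTX]:[NAR] = -1/2

Choose coordinates R = (0, 0), Y = (1, 0), U = (0, 1).
1. A is the midpoint of UY ⇒ A = (1/2, 1/2)
2. X is the centroid of triangle YAR ⇒ X = (1/2, 1/6)
3. T is the midpoint of UR ⇒ T = (0, 1/2)
4. N is where the line through A parallel to RX meets line XY ⇒ N = (0, 1/3)
2·[YTX] = 1/12, 2·[NAR] = -1/6
[YTX]:[NAR] = 1/12:-1/6 = -1/2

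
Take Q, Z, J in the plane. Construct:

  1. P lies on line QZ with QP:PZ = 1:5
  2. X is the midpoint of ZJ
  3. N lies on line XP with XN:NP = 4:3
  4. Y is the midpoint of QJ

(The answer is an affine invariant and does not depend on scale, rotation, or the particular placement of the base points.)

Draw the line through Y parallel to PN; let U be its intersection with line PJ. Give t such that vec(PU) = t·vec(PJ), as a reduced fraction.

t = 3/5

Assign Q = (0, 0), Z = (1, 0), J = (0, 1) — the answer is frame-independent, so this choice is without loss of generality.
1. P lies on line QZ with QP:PZ = 1:5 ⇒ P = (1/6, 0)
2. X is the midpoint of ZJ ⇒ X = (1/2, 1/2)
3. N lies on line XP with XN:NP = 4:3 ⇒ N = (13/42, 3/14)
4. Y is the midpoint of QJ ⇒ Y = (0, 1/2)
through Y parallel to PN: direction (1/7, 3/14); meets PJ at U = (1/15, 3/5)
U = P + t·(J−P) with t = 3/5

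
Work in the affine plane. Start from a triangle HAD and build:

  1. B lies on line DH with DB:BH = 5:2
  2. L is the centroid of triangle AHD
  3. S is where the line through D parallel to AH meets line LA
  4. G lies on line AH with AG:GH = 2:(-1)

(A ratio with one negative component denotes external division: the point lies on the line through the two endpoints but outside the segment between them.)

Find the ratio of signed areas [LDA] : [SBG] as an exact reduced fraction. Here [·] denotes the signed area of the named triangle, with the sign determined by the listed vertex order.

Set H = (0, 0), A = (1, 0), D = (0, 1); any affine frame gives the same invariant.
1. B lies on line DH with DB:BH = 5:2 ⇒ B = (0, 2/7)
2. L is the centroid of triangle AHD ⇒ L = (1/3, 1/3)
3. S is where the line through D parallel to AH meets line LA ⇒ S = (-1, 1)
4. G lies on line AH with AG:GH = 2:(-1) ⇒ G = (-1, 0)
2·[LDA] = -1/3, 2·[SBG] = -1
[LDA]:[SBG] = -1/3:-1 = 1/3

[LDA]:[SBG] = 1/3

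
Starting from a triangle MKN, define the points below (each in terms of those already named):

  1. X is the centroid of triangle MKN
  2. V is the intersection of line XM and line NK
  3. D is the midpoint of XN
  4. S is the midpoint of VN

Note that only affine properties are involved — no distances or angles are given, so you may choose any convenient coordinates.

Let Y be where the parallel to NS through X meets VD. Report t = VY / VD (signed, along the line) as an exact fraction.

t = 2

Work in coordinates with M = (0, 0), K = (1, 0), N = (0, 1).
1. X is the centroid of triangle MKN ⇒ X = (1/3, 1/3)
2. V is the intersection of line XM and line NK ⇒ V = (1/2, 1/2)
3. D is the midpoint of XN ⇒ D = (1/6, 2/3)
4. S is the midpoint of VN ⇒ S = (1/4, 3/4)
through X parallel to NS: direction (1/4, -1/4); meets VD at Y = (-1/6, 5/6)
Y = V + t·(D−V) with t = 2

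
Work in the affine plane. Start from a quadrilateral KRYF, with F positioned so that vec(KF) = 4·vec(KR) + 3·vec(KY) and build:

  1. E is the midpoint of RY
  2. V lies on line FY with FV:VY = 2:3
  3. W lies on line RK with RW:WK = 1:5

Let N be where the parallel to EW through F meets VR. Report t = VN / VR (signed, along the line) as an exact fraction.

Work in coordinates with K = (0, 0), R = (1, 0), Y = (0, 1), F = (4, 3).
1. E is the midpoint of RY ⇒ E = (1/2, 1/2)
2. V lies on line FY with FV:VY = 2:3 ⇒ V = (12/5, 11/5)
3. W lies on line RK with RW:WK = 1:5 ⇒ W = (5/6, 0)
through F parallel to EW: direction (1/3, -1/2); meets VR at N = (148/43, 165/43)
N = V + t·(R−V) with t = -32/43

t = -32/43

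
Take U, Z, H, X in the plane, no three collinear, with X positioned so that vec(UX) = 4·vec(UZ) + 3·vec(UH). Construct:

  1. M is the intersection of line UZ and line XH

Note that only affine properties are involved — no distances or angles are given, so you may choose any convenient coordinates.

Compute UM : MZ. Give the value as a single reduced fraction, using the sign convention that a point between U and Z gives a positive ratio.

Choose coordinates U = (0, 0), Z = (1, 0), H = (0, 1), X = (4, 3).
1. M is the intersection of line UZ and line XH ⇒ M = (-2, 0)
M = U + t·(Z−U) with t = -2, so UM:MZ = t:(1−t) = -2:3

UM:MZ = -2/3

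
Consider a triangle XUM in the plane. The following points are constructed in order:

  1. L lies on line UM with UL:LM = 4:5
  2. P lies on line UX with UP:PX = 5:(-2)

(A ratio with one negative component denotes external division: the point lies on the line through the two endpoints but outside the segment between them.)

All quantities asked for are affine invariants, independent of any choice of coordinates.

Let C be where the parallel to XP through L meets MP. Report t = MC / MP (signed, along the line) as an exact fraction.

t = 5/9

Choose coordinates X = (0, 0), U = (1, 0), M = (0, 1).
1. L lies on line UM with UL:LM = 4:5 ⇒ L = (5/9, 4/9)
2. P lies on line UX with UP:PX = 5:(-2) ⇒ P = (-2/3, 0)
through L parallel to XP: direction (-2/3, 0); meets MP at C = (-10/27, 4/9)
C = M + t·(P−M) with t = 5/9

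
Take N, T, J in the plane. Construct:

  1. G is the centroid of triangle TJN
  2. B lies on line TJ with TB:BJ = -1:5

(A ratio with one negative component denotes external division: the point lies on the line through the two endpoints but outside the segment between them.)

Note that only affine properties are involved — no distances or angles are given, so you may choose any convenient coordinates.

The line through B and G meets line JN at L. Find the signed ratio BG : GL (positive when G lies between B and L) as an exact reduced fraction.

Work in coordinates with N = (0, 0), T = (1, 0), J = (0, 1).
1. G is the centroid of triangle TJN ⇒ G = (1/3, 1/3)
2. B lies on line TJ with TB:BJ = -1:5 ⇒ B = (5/4, -1/4)
line BG meets JN at L = (0, 6/11)
G = B + t·(L−B) with t = 11/15, so BG:GL = 11/15:4/15

BG:GL = 11/4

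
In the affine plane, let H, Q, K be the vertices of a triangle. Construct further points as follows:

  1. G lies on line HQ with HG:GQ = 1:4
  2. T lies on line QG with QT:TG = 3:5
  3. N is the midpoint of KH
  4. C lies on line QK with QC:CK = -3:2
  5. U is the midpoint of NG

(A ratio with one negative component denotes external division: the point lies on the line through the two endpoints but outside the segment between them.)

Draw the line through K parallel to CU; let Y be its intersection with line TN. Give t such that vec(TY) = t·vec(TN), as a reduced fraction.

t = -1/5

Assign H = (0, 0), Q = (1, 0), K = (0, 1) — the answer is frame-independent, so this choice is without loss of generality.
1. G lies on line HQ with HG:GQ = 1:4 ⇒ G = (1/5, 0)
2. T lies on line QG with QT:TG = 3:5 ⇒ T = (7/10, 0)
3. N is the midpoint of KH ⇒ N = (0, 1/2)
4. C lies on line QK with QC:CK = -3:2 ⇒ C = (-2, 3)
5. U is the midpoint of NG ⇒ U = (1/10, 1/4)
through K parallel to CU: direction (21/10, -11/4); meets TN at Y = (21/25, -1/10)
Y = T + t·(N−T) with t = -1/5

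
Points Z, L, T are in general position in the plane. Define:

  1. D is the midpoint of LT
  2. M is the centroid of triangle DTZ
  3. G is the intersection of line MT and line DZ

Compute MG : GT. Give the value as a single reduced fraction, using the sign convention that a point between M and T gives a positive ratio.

Set Z = (0, 0), L = (1, 0), T = (0, 1); any affine frame gives the same invariant.
1. D is the midpoint of LT ⇒ D = (1/2, 1/2)
2. M is the centroid of triangle DTZ ⇒ M = (1/6, 1/2)
3. G is the intersection of line MT and line DZ ⇒ G = (1/4, 1/4)
G = M + t·(T−M) with t = -1/2, so MG:GT = t:(1−t) = -1/2:3/2

MG:GT = -1/3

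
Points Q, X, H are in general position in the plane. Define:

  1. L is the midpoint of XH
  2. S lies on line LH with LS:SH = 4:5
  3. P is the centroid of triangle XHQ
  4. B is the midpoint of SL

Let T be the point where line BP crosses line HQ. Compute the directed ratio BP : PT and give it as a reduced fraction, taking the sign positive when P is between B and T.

BP:PT = 1/6

Work in coordinates with Q = (0, 0), X = (1, 0), H = (0, 1).
1. L is the midpoint of XH ⇒ L = (1/2, 1/2)
2. S lies on line LH with LS:SH = 4:5 ⇒ S = (5/18, 13/18)
3. P is the centroid of triangle XHQ ⇒ P = (1/3, 1/3)
4. B is the midpoint of SL ⇒ B = (7/18, 11/18)
line BP meets HQ at T = (0, -4/3)
P = B + t·(T−B) with t = 1/7, so BP:PT = 1/7:6/7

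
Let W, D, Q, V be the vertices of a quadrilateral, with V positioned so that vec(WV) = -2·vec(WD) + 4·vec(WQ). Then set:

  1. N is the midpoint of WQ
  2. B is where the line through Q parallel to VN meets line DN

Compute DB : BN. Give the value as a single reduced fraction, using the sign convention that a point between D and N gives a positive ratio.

Work in coordinates with W = (0, 0), D = (1, 0), Q = (0, 1), V = (-2, 4).
1. N is the midpoint of WQ ⇒ N = (0, 1/2)
2. B is where the line through Q parallel to VN meets line DN ⇒ B = (2/5, 3/10)
B = D + t·(N−D) with t = 3/5, so DB:BN = t:(1−t) = 3/5:2/5

DB:BN = 3/2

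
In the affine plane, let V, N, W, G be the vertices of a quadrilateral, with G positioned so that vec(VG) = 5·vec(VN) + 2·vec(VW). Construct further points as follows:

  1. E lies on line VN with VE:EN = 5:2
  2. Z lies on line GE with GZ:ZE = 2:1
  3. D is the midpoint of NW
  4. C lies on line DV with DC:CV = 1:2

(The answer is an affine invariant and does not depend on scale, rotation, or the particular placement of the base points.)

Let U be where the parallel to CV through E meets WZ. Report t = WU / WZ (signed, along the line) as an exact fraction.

t = 9/13

Work in coordinates with V = (0, 0), N = (1, 0), W = (0, 1), G = (5, 2).
1. E lies on line VN with VE:EN = 5:2 ⇒ E = (5/7, 0)
2. Z lies on line GE with GZ:ZE = 2:1 ⇒ Z = (15/7, 2/3)
3. D is the midpoint of NW ⇒ D = (1/2, 1/2)
4. C lies on line DV with DC:CV = 1:2 ⇒ C = (1/3, 1/3)
through E parallel to CV: direction (-1/3, -1/3); meets WZ at U = (135/91, 10/13)
U = W + t·(Z−W) with t = 9/13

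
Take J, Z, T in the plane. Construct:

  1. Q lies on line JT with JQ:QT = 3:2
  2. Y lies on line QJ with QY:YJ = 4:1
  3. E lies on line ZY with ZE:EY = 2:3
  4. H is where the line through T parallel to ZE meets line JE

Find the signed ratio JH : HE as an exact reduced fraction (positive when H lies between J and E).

Assign J = (0, 0), Z = (1, 0), T = (0, 1) — the answer is frame-independent, so this choice is without loss of generality.
1. Q lies on line JT with JQ:QT = 3:2 ⇒ Q = (0, 3/5)
2. Y lies on line QJ with QY:YJ = 4:1 ⇒ Y = (0, 3/25)
3. E lies on line ZY with ZE:EY = 2:3 ⇒ E = (3/5, 6/125)
4. H is where the line through T parallel to ZE meets line JE ⇒ H = (5, 2/5)
H = J + t·(E−J) with t = 25/3, so JH:HE = t:(1−t) = 25/3:-22/3

JH:HE = -25/22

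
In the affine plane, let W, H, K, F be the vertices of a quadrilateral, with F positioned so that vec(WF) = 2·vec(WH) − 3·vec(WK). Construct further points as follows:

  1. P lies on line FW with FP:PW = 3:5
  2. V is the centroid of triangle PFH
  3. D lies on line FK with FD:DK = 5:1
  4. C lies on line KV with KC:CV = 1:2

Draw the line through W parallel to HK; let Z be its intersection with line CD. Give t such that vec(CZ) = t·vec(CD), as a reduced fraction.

t = -43/5

Assign W = (0, 0), H = (1, 0), K = (0, 1), F = (2, -3) — the answer is frame-independent, so this choice is without loss of generality.
1. P lies on line FW with FP:PW = 3:5 ⇒ P = (5/4, -15/8)
2. V is the centroid of triangle PFH ⇒ V = (17/12, -13/8)
3. D lies on line FK with FD:DK = 5:1 ⇒ D = (1/3, 1/3)
4. C lies on line KV with KC:CV = 1:2 ⇒ C = (17/36, 1/8)
through W parallel to HK: direction (-1, 1); meets CD at Z = (5/3, -5/3)
Z = C + t·(D−C) with t = -43/5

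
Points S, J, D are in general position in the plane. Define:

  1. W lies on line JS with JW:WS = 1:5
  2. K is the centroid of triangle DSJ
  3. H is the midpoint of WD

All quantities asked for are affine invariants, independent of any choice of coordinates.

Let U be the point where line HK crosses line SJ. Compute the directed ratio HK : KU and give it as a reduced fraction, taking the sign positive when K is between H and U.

Work in coordinates with S = (0, 0), J = (1, 0), D = (0, 1).
1. W lies on line JS with JW:WS = 1:5 ⇒ W = (5/6, 0)
2. K is the centroid of triangle DSJ ⇒ K = (1/3, 1/3)
3. H is the midpoint of WD ⇒ H = (5/12, 1/2)
line HK meets SJ at U = (1/6, 0)
K = H + t·(U−H) with t = 1/3, so HK:KU = 1/3:2/3

HK:KU = 1/2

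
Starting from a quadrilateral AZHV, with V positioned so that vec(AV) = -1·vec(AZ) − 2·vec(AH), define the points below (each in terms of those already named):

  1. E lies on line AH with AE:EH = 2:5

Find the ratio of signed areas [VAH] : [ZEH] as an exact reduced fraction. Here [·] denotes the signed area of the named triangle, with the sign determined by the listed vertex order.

Work in coordinates with A = (0, 0), Z = (1, 0), H = (0, 1), V = (-1, -2).
1. E lies on line AH with AE:EH = 2:5 ⇒ E = (0, 2/7)
2·[VAH] = 1, 2·[ZEH] = -5/7
[VAH]:[ZEH] = 1:-5/7 = -7/5

[VAH]:[ZEH] = -7/5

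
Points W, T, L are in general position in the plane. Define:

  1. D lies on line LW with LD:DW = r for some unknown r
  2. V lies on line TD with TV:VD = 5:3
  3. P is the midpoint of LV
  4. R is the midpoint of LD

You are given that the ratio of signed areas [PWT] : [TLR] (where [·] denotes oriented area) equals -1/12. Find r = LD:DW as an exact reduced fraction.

r = -3/2

Work in coordinates with W = (0, 0), T = (1, 0), L = (0, 1).
1. With LD:DW = r, write λ = r/(r+1) so D = L + λ·(W−L); D is affine-linear in λ
2. V lies on line TD with TV:VD = 5:3 ⇒ V is an affine combination of earlier points and hence also affine-linear in λ
3. P is the midpoint of LV ⇒ P is an affine combination of earlier points and hence also affine-linear in λ
4. R is the midpoint of LD ⇒ R is an affine combination of earlier points and hence also affine-linear in λ
Every point depending on D is an affine combination of D and λ-independent points, so each such coordinate is linear in λ; the λ² term in each signed area is a multiple of (W−L)×(W−L) = 0, so 2·[PWT] and 2·[TLR] are each linear in λ. Evaluating at λ=0 and λ=1:
  2·[PWT] = -5/16·λ + 13/16,   2·[TLR] = 1/2·λ
So [PWT]:[TLR] = (-5/16·λ + 13/16) / (1/2·λ). Setting this equal to -1/12:
  -5/16·λ + 13/16 = -1/12·(1/2·λ)  ⇒  λ = 3
Then r = λ/(1−λ) = (3)/(-2) = -3/2. Check: with r = -3/2, D = (0, -2) and [PWT]:[TLR] = -1/12 as required.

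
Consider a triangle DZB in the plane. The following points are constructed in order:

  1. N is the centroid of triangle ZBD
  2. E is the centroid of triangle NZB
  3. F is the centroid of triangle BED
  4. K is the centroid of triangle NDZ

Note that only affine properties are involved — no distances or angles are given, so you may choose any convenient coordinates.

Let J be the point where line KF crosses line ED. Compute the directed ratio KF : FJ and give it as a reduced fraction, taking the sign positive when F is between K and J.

Choose coordinates D = (0, 0), Z = (1, 0), B = (0, 1).
1. N is the centroid of triangle ZBD ⇒ N = (1/3, 1/3)
2. E is the centroid of triangle NZB ⇒ E = (4/9, 4/9)
3. F is the centroid of triangle BED ⇒ F = (4/27, 13/27)
4. K is the centroid of triangle NDZ ⇒ K = (4/9, 1/9)
line KF meets ED at J = (8/27, 8/27)
F = K + t·(J−K) with t = 2, so KF:FJ = 2:-1

KF:FJ = -2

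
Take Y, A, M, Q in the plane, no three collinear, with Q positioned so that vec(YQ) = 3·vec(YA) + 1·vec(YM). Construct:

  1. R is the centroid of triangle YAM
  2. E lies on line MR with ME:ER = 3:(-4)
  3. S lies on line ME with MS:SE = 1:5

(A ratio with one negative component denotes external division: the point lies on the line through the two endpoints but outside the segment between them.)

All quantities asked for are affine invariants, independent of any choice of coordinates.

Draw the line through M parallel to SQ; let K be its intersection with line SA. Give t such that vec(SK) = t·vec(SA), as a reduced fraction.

Assign Y = (0, 0), A = (1, 0), M = (0, 1), Q = (3, 1) — the answer is frame-independent, so this choice is without loss of generality.
1. R is the centroid of triangle YAM ⇒ R = (1/3, 1/3)
2. E lies on line MR with ME:ER = 3:(-4) ⇒ E = (-1, 3)
3. S lies on line ME with MS:SE = 1:5 ⇒ S = (-1/6, 4/3)
through M parallel to SQ: direction (19/6, -1/3); meets SA at K = (19/138, 68/69)
K = S + t·(A−S) with t = 6/23

t = 6/23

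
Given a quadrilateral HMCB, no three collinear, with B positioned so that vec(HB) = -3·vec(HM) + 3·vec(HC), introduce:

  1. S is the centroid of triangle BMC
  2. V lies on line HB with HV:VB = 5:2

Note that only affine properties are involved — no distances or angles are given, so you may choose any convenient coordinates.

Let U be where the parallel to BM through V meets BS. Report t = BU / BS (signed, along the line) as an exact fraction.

t = -18/7

Set H = (0, 0), M = (1, 0), C = (0, 1), B = (-3, 3); any affine frame gives the same invariant.
1. S is the centroid of triangle BMC ⇒ S = (-2/3, 4/3)
2. V lies on line HB with HV:VB = 5:2 ⇒ V = (-15/7, 15/7)
through V parallel to BM: direction (4, -3); meets BS at U = (-9, 51/7)
U = B + t·(S−B) with t = -18/7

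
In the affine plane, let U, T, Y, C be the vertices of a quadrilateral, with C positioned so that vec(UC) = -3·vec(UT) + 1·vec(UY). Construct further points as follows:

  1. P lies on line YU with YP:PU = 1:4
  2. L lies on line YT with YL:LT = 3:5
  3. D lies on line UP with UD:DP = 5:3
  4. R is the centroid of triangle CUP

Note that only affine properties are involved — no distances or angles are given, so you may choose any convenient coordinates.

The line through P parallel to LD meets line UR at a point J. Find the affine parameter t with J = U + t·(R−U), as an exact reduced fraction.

t = 6/7

Set U = (0, 0), T = (1, 0), Y = (0, 1), C = (-3, 1); any affine frame gives the same invariant.
1. P lies on line YU with YP:PU = 1:4 ⇒ P = (0, 4/5)
2. L lies on line YT with YL:LT = 3:5 ⇒ L = (3/8, 5/8)
3. D lies on line UP with UD:DP = 5:3 ⇒ D = (0, 1/2)
4. R is the centroid of triangle CUP ⇒ R = (-1, 3/5)
through P parallel to LD: direction (-3/8, -1/8); meets UR at J = (-6/7, 18/35)
J = U + t·(R−U) with t = 6/7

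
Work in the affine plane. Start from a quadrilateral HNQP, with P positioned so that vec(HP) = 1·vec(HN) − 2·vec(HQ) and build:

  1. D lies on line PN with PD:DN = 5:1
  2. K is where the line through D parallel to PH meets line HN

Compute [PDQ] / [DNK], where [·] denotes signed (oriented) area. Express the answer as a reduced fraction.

[PDQ]:[DNK] = 30

Work in coordinates with H = (0, 0), N = (1, 0), Q = (0, 1), P = (1, -2).
1. D lies on line PN with PD:DN = 5:1 ⇒ D = (1, -1/3)
2. K is where the line through D parallel to PH meets line HN ⇒ K = (5/6, 0)
2·[PDQ] = 5/3, 2·[DNK] = 1/18
[PDQ]:[DNK] = 5/3:1/18 = 30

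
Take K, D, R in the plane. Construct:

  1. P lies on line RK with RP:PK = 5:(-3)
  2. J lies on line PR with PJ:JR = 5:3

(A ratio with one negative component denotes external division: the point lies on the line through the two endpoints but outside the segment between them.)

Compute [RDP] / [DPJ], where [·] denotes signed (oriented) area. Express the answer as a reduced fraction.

[RDP]:[DPJ] = 8/5

Work in coordinates with K = (0, 0), D = (1, 0), R = (0, 1).
1. P lies on line RK with RP:PK = 5:(-3) ⇒ P = (0, -3/2)
2. J lies on line PR with PJ:JR = 5:3 ⇒ J = (0, 1/16)
2·[RDP] = -5/2, 2·[DPJ] = -25/16
[RDP]:[DPJ] = -5/2:-25/16 = 8/5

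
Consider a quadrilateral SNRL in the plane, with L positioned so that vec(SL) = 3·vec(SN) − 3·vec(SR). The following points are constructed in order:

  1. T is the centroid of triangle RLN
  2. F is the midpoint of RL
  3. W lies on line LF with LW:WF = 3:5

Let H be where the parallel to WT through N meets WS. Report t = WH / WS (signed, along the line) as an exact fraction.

Work in coordinates with S = (0, 0), N = (1, 0), R = (0, 1), L = (3, -3).
1. T is the centroid of triangle RLN ⇒ T = (4/3, -2/3)
2. F is the midpoint of RL ⇒ F = (3/2, -1)
3. W lies on line LF with LW:WF = 3:5 ⇒ W = (39/16, -9/4)
through N parallel to WT: direction (-53/48, 19/12); meets WS at H = (247/88, -57/22)
H = W + t·(S−W) with t = -5/33

t = -5/33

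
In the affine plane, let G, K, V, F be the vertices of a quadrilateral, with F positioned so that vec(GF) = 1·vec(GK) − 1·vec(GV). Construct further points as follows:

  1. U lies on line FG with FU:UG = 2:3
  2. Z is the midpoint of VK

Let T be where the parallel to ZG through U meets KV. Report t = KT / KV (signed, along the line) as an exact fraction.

t = -1/10

Choose coordinates G = (0, 0), K = (1, 0), V = (0, 1), F = (1, -1).
1. U lies on line FG with FU:UG = 2:3 ⇒ U = (3/5, -3/5)
2. Z is the midpoint of VK ⇒ Z = (1/2, 1/2)
through U parallel to ZG: direction (-1/2, -1/2); meets KV at T = (11/10, -1/10)
T = K + t·(V−K) with t = -1/10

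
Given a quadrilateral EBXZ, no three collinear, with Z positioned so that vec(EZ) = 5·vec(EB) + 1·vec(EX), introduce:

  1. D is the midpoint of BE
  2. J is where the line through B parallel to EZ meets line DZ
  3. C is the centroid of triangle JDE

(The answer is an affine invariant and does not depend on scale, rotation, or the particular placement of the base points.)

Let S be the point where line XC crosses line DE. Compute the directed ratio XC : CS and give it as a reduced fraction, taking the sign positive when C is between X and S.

XC:CS = -4

Work in coordinates with E = (0, 0), B = (1, 0), X = (0, 1), Z = (5, 1).
1. D is the midpoint of BE ⇒ D = (1/2, 0)
2. J is where the line through B parallel to EZ meets line DZ ⇒ J = (-4, -1)
3. C is the centroid of triangle JDE ⇒ C = (-7/6, -1/3)
line XC meets DE at S = (-7/8, 0)
C = X + t·(S−X) with t = 4/3, so XC:CS = 4/3:-1/3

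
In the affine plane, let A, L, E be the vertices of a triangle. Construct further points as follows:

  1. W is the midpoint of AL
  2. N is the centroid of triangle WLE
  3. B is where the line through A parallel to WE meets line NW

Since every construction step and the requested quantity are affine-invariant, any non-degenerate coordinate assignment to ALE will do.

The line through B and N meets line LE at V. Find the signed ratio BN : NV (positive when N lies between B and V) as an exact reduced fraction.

BN:NV = 8

Assign A = (0, 0), L = (1, 0), E = (0, 1) — the answer is frame-independent, so this choice is without loss of generality.
1. W is the midpoint of AL ⇒ W = (1/2, 0)
2. N is the centroid of triangle WLE ⇒ N = (1/2, 1/3)
3. B is where the line through A parallel to WE meets line NW ⇒ B = (1/2, -1)
line BN meets LE at V = (1/2, 1/2)
N = B + t·(V−B) with t = 8/9, so BN:NV = 8/9:1/9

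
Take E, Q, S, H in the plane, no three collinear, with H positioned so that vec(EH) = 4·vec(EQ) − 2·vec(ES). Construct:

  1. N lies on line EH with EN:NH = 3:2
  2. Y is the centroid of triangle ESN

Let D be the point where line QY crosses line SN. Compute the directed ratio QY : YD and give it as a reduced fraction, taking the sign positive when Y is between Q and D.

Choose coordinates E = (0, 0), Q = (1, 0), S = (0, 1), H = (4, -2).
1. N lies on line EH with EN:NH = 3:2 ⇒ N = (12/5, -6/5)
2. Y is the centroid of triangle ESN ⇒ Y = (4/5, -1/15)
line QY meets SN at D = (16/15, 1/45)
Y = Q + t·(D−Q) with t = -3, so QY:YD = -3:4

QY:YD = -3/4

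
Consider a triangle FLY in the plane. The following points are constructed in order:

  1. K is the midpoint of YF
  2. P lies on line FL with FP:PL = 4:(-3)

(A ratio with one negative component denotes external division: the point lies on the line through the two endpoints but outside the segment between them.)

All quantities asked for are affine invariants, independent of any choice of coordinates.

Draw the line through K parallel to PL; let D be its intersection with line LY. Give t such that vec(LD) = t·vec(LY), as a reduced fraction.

t = 1/2

Assign F = (0, 0), L = (1, 0), Y = (0, 1) — the answer is frame-independent, so this choice is without loss of generality.
1. K is the midpoint of YF ⇒ K = (0, 1/2)
2. P lies on line FL with FP:PL = 4:(-3) ⇒ P = (4, 0)
through K parallel to PL: direction (-3, 0); meets LY at D = (1/2, 1/2)
D = L + t·(Y−L) with t = 1/2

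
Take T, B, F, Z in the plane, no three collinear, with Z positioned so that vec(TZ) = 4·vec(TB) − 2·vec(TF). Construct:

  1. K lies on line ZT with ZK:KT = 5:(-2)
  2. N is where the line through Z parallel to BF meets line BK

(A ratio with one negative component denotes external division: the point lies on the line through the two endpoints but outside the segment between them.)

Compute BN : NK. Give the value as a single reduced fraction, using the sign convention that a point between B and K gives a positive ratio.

Assign T = (0, 0), B = (1, 0), F = (0, 1), Z = (4, -2) — the answer is frame-independent, so this choice is without loss of generality.
1. K lies on line ZT with ZK:KT = 5:(-2) ⇒ K = (-8/3, 4/3)
2. N is where the line through Z parallel to BF meets line BK ⇒ N = (18/7, -4/7)
N = B + t·(K−B) with t = -3/7, so BN:NK = t:(1−t) = -3/7:10/7

BN:NK = -3/10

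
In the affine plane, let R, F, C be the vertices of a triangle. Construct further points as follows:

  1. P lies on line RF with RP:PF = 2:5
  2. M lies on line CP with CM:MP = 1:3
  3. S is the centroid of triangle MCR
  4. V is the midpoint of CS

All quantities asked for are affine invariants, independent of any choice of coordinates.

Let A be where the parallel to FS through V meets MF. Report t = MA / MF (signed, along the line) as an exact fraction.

Work in coordinates with R = (0, 0), F = (1, 0), C = (0, 1).
1. P lies on line RF with RP:PF = 2:5 ⇒ P = (2/7, 0)
2. M lies on line CP with CM:MP = 1:3 ⇒ M = (1/14, 3/4)
3. S is the centroid of triangle MCR ⇒ S = (1/42, 7/12)
4. V is the midpoint of CS ⇒ V = (1/84, 19/24)
through V parallel to FS: direction (-41/42, 7/12); meets MF at A = (19/448, 99/128)
A = M + t·(F−M) with t = -1/32

t = -1/32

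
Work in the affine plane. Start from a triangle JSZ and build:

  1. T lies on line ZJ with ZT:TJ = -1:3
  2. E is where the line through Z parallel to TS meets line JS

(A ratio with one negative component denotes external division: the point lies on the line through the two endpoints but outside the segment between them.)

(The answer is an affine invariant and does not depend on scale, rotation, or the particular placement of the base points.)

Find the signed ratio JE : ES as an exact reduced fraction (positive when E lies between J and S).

JE:ES = 2

Work in coordinates with J = (0, 0), S = (1, 0), Z = (0, 1).
1. T lies on line ZJ with ZT:TJ = -1:3 ⇒ T = (0, 3/2)
2. E is where the line through Z parallel to TS meets line JS ⇒ E = (2/3, 0)
E = J + t·(S−J) with t = 2/3, so JE:ES = t:(1−t) = 2/3:1/3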